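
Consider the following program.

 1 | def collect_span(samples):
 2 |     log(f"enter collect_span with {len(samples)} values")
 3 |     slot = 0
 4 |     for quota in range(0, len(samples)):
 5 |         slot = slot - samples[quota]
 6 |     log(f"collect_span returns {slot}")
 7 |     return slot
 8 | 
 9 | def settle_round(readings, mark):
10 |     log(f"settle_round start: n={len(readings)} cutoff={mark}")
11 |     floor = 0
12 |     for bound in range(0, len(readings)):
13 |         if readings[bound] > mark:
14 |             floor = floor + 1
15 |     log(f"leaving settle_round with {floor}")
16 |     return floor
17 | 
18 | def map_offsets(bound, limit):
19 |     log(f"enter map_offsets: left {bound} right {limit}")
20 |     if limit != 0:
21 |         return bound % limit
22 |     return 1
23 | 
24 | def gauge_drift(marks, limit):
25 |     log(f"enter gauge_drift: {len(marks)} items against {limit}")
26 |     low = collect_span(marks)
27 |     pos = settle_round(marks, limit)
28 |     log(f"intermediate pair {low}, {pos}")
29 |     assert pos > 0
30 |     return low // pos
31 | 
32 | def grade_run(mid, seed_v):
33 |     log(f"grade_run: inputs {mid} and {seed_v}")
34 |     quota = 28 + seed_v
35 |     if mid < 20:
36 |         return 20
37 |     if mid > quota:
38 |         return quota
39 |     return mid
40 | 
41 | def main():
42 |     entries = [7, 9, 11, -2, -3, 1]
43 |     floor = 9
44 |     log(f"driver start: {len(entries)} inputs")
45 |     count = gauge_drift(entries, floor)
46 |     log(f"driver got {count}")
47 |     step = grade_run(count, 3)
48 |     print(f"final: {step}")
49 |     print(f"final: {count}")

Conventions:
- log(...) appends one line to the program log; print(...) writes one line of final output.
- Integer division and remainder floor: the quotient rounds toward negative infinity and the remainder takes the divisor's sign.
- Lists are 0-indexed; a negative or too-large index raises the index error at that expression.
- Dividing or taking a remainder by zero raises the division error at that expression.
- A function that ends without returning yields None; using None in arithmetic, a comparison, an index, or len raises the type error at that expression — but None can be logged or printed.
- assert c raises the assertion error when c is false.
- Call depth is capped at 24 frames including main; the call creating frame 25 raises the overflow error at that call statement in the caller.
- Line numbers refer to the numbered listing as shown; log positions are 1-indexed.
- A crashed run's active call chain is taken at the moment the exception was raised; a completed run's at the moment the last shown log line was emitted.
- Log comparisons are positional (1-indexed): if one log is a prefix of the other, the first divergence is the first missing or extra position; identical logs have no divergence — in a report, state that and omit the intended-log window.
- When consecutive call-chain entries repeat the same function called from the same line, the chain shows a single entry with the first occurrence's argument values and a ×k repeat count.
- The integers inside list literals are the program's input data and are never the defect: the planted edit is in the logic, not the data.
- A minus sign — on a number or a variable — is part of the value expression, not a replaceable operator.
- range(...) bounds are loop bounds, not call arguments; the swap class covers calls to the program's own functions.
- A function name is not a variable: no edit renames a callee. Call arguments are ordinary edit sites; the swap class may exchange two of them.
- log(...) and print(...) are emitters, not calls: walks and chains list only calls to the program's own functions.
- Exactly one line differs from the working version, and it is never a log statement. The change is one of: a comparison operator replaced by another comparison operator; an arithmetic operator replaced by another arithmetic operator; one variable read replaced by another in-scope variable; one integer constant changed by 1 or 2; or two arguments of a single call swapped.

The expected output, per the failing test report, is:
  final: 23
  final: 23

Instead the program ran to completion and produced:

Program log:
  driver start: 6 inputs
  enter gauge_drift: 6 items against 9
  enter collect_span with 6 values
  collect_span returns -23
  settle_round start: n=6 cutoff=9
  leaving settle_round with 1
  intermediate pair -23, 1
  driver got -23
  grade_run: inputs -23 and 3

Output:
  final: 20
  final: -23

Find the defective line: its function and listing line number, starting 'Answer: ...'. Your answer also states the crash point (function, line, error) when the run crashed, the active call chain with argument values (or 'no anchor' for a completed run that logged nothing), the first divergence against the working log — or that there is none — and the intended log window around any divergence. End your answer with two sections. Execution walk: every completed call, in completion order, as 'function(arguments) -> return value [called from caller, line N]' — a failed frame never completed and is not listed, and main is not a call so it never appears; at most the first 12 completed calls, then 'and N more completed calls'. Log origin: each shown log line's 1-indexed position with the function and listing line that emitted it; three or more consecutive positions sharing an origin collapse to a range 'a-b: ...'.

Answer: the defect is in collect_span at line 5.
Key fact: Log line 4 is where behavior first shows: 'collect_span returns -23' appears instead of 'collect_span returns 23'.
Call chain: main -> grade_run(-23, 3) (called at line 47).
First divergence: position 4 — the shown line 'collect_span returns -23' should read 'collect_span returns 23'.
Intended log window:
  2: enter gauge_drift: 6 items against 9
  3: enter collect_span with 6 values
  4: collect_span returns 23
  5: settle_round start: n=6 cutoff=9
Execution walk:
  collect_span([7, 9, 11, -2, -3, 1]) -> -23  [called from gauge_drift, line 26]
  settle_round([7, 9, 11, -2, -3, 1], 9) -> 1  [called from gauge_drift, line 27]
  gauge_drift([7, 9, 11, -2, -3, 1], 9) -> -23  [called from main, line 45]
  grade_run(-23, 3) -> 20  [called from main, line 47]
Log origin:
  1 — main, line 44
  2 — gauge_drift, line 25
  3 — collect_span, line 2
  4 — collect_span, line 6
  5 — settle_round, line 10
  6 — settle_round, line 15
  7 — gauge_drift, line 28
  8 — main, line 46
  9 — grade_run, line 33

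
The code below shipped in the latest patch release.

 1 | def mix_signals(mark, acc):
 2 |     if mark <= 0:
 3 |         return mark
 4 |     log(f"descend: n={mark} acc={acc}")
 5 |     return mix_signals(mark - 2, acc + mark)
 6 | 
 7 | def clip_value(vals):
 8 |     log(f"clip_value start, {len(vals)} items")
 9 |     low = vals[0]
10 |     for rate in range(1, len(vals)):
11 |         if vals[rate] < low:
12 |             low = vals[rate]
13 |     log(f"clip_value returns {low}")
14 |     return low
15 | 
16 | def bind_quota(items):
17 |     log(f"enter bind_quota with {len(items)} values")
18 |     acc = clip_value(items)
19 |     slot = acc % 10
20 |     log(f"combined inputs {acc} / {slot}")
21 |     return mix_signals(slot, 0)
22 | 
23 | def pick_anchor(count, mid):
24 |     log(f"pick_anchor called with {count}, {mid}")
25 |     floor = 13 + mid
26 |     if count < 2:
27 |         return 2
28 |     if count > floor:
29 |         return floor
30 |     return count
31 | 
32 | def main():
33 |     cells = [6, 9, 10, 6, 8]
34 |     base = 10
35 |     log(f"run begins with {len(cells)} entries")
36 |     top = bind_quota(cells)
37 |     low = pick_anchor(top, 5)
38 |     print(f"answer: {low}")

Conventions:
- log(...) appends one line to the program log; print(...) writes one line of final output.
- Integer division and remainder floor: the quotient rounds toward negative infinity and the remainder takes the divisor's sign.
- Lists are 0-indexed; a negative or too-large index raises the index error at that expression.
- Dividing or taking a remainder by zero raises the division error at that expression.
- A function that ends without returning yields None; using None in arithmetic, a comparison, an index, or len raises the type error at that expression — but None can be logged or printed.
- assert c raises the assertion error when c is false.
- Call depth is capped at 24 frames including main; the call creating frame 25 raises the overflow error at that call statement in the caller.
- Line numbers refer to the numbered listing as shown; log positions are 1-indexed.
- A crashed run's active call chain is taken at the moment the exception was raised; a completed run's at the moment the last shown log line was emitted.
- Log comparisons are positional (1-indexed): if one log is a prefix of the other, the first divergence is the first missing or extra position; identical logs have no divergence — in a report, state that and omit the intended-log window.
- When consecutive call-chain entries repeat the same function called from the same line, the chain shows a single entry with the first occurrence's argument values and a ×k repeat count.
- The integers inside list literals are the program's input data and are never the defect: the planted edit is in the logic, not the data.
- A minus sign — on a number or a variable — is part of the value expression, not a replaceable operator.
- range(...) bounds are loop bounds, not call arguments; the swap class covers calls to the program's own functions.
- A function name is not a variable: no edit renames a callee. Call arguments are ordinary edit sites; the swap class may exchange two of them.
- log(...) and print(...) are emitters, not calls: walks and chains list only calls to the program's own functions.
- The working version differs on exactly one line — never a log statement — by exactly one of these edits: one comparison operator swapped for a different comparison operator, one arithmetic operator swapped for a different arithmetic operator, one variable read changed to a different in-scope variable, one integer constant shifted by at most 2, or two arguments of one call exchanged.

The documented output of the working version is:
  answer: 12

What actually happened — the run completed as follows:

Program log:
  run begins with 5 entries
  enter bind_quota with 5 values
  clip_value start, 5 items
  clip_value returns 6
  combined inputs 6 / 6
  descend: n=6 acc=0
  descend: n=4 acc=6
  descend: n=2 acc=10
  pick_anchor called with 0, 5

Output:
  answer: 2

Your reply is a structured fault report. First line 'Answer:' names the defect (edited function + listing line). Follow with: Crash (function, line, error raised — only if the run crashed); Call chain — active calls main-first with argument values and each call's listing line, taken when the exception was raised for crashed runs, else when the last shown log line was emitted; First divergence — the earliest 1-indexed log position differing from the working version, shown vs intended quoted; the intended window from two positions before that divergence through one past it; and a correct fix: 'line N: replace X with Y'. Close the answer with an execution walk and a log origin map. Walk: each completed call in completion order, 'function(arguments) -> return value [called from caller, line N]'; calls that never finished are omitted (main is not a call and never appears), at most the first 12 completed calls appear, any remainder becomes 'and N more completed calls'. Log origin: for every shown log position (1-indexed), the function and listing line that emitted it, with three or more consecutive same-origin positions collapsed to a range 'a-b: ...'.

Answer: the defect is in mix_signals at line 3.
Key fact: Everything matches until log position 9, which reads 'pick_anchor called with 0, 5' in place of 'pick_anchor called with 12, 5'.
Call chain: main -> pick_anchor(0, 5) (called at line 37).
First divergence: position 9 — shown 'pick_anchor called with 0, 5', intended 'pick_anchor called with 12, 5'.
Intended log window:
  7: descend: n=4 acc=6
  8: descend: n=2 acc=10
  9: pick_anchor called with 12, 5
Execution walk:
  clip_value([6, 9, 10, 6, 8]) -> 6  [called from bind_quota, line 18]
  mix_signals(0, 12) -> 0  [called from mix_signals, line 5]
  mix_signals(2, 10) -> 0  [called from mix_signals, line 5]
  mix_signals(4, 6) -> 0  [called from mix_signals, line 5]
  mix_signals(6, 0) -> 0  [called from bind_quota, line 21]
  bind_quota([6, 9, 10, 6, 8]) -> 0  [called from main, line 36]
  pick_anchor(0, 5) -> 2  [called from main, line 37]
Origin of each log line:
  1: emitted by main (line 35)
  2: emitted by bind_quota (line 17)
  3: emitted by clip_value (line 8)
  4: emitted by clip_value (line 13)
  5: emitted by bind_quota (line 20)
  6-8: emitted by mix_signals (line 4)
  9: emitted by pick_anchor (line 24)
A correct fix: line 3: replace `mark` with `acc`.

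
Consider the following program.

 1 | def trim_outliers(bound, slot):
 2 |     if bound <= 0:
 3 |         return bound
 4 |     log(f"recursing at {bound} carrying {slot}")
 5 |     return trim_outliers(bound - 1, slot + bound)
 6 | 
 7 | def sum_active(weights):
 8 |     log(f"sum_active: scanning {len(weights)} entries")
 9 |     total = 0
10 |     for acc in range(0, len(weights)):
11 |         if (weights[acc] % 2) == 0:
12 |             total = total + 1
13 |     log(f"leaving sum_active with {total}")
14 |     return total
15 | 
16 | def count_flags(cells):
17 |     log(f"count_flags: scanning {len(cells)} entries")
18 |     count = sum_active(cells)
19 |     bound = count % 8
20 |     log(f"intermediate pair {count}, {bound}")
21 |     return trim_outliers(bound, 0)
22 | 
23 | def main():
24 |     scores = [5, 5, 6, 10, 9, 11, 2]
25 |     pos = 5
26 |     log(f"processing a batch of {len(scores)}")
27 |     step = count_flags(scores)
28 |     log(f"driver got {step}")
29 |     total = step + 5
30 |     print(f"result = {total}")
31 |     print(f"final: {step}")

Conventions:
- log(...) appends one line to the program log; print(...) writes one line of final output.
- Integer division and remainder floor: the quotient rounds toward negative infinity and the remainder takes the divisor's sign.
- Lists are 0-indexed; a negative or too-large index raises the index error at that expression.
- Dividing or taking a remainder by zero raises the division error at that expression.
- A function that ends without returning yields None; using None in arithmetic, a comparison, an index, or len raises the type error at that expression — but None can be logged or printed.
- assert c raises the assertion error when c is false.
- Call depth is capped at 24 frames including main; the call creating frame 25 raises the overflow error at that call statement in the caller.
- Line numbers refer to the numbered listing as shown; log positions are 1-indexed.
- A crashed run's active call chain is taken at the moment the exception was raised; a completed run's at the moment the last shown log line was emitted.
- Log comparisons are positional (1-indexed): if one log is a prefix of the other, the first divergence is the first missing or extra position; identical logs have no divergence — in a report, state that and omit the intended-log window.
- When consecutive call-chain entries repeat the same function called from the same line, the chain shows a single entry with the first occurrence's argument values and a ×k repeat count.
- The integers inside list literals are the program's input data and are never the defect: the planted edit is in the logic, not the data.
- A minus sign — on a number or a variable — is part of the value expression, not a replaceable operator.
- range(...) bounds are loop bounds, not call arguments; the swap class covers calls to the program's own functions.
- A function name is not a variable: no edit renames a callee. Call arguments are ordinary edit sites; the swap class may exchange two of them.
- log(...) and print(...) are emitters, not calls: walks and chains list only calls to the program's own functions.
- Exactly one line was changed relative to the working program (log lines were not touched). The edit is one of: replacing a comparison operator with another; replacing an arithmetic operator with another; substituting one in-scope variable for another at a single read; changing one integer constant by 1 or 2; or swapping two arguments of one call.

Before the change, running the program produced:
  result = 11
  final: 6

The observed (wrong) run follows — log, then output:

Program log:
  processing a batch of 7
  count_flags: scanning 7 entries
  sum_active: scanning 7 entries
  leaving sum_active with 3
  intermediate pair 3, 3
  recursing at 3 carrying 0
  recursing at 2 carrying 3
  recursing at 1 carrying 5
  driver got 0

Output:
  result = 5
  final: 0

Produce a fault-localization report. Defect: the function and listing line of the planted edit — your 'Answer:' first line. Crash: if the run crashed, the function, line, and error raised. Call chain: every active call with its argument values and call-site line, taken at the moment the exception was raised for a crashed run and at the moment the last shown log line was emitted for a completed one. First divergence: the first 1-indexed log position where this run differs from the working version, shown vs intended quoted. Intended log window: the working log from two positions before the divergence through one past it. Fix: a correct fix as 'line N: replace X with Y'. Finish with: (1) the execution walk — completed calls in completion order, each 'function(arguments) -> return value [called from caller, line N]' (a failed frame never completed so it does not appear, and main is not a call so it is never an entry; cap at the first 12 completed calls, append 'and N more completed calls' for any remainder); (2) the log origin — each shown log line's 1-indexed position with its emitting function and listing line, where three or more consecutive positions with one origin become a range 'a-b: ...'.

Answer: the defect is in trim_outliers at line 3.
The tell: Position 9 is the first bad log line: 'driver got 0' should read 'driver got 6'.
Call chain: main.
First divergence: position 9 — shown 'driver got 0', intended 'driver got 6'.
Intended log window:
  7: recursing at 2 carrying 3
  8: recursing at 1 carrying 5
  9: driver got 6
Execution walk:
  sum_active([5, 5, 6, 10, 9, 11, 2]) -> 3  [called from count_flags, line 18]
  trim_outliers(0, 6) -> 0  [called from trim_outliers, line 5]
  trim_outliers(1, 5) -> 0  [called from trim_outliers, line 5]
  trim_outliers(2, 3) -> 0  [called from trim_outliers, line 5]
  trim_outliers(3, 0) -> 0  [called from count_flags, line 21]
  count_flags([5, 5, 6, 10, 9, 11, 2]) -> 0  [called from main, line 27]
Log line origins:
  1: from main, line 26
  2: from count_flags, line 17
  3: from sum_active, line 8
  4: from sum_active, line 13
  5: from count_flags, line 20
  6-8: from trim_outliers, line 4
  9: from main, line 28
A correct fix: line 3: replace `bound` with `slot`.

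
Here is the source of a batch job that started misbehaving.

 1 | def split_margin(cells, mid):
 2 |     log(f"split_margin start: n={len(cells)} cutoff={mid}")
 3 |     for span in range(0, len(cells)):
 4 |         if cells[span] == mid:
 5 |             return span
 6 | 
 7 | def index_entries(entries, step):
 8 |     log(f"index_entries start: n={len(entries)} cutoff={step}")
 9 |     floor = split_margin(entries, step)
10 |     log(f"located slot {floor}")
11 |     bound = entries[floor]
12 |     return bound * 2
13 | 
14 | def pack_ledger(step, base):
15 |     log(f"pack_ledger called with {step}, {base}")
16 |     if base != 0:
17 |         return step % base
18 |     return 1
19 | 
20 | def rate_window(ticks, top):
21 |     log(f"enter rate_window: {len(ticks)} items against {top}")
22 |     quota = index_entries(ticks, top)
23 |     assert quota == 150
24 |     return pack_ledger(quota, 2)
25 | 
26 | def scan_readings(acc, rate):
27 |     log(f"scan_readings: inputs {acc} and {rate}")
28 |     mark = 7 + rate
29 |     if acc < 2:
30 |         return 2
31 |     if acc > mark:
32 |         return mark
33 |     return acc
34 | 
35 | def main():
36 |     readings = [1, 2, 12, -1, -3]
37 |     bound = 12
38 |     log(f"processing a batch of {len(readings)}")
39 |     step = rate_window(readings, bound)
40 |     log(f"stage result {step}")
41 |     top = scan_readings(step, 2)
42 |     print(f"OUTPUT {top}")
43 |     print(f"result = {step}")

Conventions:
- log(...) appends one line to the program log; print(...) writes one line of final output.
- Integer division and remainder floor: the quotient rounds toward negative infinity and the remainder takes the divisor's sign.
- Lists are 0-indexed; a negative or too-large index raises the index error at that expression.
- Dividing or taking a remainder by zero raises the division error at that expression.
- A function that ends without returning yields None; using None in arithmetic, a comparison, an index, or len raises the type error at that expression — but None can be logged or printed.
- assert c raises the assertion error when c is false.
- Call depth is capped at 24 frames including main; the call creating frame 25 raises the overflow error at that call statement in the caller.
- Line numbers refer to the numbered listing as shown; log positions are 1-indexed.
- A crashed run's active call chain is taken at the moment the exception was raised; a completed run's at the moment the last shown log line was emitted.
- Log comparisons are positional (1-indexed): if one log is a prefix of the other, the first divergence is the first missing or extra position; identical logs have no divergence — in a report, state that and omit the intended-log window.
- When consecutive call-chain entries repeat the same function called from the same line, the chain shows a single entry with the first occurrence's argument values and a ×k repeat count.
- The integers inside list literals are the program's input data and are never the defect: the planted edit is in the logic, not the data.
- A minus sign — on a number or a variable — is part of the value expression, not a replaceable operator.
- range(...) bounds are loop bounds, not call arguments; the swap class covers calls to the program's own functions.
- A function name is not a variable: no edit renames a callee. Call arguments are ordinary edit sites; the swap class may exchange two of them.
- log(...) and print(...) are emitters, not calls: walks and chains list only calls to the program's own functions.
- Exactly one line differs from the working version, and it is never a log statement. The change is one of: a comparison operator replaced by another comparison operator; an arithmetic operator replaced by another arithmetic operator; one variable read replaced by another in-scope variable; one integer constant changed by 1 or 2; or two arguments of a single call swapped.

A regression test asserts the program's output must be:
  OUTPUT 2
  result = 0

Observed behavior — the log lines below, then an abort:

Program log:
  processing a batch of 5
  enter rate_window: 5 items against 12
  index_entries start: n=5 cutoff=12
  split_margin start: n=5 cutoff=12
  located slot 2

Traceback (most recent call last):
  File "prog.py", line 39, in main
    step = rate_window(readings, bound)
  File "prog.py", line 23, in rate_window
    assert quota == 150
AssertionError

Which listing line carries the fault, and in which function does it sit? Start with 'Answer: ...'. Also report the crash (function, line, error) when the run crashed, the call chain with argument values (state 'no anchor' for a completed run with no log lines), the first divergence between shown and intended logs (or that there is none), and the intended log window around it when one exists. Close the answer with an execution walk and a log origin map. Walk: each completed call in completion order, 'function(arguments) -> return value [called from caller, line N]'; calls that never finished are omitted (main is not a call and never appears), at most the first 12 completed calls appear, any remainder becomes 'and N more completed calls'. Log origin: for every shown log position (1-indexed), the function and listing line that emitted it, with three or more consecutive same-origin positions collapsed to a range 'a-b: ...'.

Answer: the defect is in rate_window at line 23.
Key fact: The log ends early — 5 lines, where the working version next logs 'pack_ledger called with 24, 2'.
Crash: rate_window, line 23, AssertionError.
Call chain: main -> rate_window([1, 2, 12, -1, -3], 12) (called at line 39).
First divergence: position 6 — the faulty run's log ends after 5 lines; the working version continues with 'pack_ledger called with 24, 2'.
Intended log window:
  4: split_margin start: n=5 cutoff=12
  5: located slot 2
  6: pack_ledger called with 24, 2
  7: stage result 0
Execution walk:
  split_margin([1, 2, 12, -1, -3], 12) -> 2  [called from index_entries, line 9]
  index_entries([1, 2, 12, -1, -3], 12) -> 24  [called from rate_window, line 22]
Log origin:
  1: logged in main at line 38
  2: logged in rate_window at line 21
  3: logged in index_entries at line 8
  4: logged in split_margin at line 2
  5: logged in index_entries at line 10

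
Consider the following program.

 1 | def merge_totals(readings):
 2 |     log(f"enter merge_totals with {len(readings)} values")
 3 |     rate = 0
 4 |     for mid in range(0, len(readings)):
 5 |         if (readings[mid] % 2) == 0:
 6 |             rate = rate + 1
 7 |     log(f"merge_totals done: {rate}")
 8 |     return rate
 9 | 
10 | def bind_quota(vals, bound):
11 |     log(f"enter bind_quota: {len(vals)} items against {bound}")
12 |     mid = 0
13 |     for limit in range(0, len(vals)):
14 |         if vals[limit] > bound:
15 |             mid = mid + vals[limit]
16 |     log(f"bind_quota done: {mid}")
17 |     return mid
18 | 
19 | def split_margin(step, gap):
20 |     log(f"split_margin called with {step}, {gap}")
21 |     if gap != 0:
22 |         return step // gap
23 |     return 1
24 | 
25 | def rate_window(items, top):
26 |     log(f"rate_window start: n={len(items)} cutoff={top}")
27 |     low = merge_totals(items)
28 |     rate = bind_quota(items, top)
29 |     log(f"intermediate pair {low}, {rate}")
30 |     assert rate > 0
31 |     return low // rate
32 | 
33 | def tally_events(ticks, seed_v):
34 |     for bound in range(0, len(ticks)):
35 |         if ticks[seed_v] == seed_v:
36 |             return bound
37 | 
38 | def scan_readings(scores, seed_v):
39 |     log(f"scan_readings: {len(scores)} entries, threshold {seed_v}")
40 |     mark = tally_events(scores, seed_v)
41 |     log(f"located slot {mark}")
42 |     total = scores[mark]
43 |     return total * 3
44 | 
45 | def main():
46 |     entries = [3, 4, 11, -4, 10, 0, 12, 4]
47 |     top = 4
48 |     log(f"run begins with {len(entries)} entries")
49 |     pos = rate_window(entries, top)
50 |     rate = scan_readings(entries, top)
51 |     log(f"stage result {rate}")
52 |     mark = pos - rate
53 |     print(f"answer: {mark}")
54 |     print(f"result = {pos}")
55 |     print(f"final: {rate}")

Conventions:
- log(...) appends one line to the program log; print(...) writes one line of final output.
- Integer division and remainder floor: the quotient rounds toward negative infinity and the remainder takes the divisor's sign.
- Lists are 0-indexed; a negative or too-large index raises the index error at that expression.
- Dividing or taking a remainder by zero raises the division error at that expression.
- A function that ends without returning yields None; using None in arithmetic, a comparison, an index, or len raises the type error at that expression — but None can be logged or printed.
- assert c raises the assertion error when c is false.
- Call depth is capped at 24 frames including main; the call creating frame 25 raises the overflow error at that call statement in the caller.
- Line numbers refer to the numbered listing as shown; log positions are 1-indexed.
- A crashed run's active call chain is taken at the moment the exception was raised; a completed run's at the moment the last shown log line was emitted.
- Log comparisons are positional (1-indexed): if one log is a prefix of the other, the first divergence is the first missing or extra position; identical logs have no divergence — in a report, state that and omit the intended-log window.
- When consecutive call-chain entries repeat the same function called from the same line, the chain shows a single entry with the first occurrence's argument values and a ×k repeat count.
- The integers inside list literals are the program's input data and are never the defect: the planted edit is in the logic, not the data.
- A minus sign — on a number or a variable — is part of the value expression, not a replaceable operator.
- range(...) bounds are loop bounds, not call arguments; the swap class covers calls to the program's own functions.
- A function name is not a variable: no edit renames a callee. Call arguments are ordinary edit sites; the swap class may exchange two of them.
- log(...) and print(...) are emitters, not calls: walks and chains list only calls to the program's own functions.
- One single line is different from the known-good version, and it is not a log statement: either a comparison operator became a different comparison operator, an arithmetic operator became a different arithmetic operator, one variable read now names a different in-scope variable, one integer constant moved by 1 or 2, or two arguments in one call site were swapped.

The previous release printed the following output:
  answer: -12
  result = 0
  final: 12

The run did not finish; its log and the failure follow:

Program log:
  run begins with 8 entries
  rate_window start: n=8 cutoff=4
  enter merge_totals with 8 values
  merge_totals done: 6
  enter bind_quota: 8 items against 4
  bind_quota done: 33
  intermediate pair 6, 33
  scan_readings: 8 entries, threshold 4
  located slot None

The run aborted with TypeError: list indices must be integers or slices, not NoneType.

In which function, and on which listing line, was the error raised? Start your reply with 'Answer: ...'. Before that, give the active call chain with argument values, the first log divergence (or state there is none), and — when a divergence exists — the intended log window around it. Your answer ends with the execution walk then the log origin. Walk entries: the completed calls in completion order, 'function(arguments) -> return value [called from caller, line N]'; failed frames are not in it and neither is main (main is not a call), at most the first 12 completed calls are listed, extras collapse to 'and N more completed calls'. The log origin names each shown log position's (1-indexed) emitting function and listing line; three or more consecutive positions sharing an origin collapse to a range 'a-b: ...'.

Answer: the error was raised in scan_readings, line 42.
Core observation: Position 9 is the first bad log line: 'located slot None' should read 'located slot 1'.
Call chain: main -> scan_readings([3, 4, 11, -4, 10, 0, 12, 4], 4) (called at line 50).
First divergence: position 9 — the shown line 'located slot None' should read 'located slot 1'.
Intended log window:
  7: intermediate pair 6, 33
  8: scan_readings: 8 entries, threshold 4
  9: located slot 1
  10: stage result 12
Execution walk:
  merge_totals([3, 4, 11, -4, 10, 0, 12, 4]) -> 6  [called from rate_window, line 27]
  bind_quota([3, 4, 11, -4, 10, 0, 12, 4], 4) -> 33  [called from rate_window, line 28]
  rate_window([3, 4, 11, -4, 10, 0, 12, 4], 4) -> 0  [called from main, line 49]
  tally_events([3, 4, 11, -4, 10, 0, 12, 4], 4) -> None  [called from scan_readings, line 40]
Log origins:
  1: from main, line 48
  2: from rate_window, line 26
  3: from merge_totals, line 2
  4: from merge_totals, line 7
  5: from bind_quota, line 11
  6: from bind_quota, line 16
  7: from rate_window, line 29
  8: from scan_readings, line 39
  9: from scan_readings, line 41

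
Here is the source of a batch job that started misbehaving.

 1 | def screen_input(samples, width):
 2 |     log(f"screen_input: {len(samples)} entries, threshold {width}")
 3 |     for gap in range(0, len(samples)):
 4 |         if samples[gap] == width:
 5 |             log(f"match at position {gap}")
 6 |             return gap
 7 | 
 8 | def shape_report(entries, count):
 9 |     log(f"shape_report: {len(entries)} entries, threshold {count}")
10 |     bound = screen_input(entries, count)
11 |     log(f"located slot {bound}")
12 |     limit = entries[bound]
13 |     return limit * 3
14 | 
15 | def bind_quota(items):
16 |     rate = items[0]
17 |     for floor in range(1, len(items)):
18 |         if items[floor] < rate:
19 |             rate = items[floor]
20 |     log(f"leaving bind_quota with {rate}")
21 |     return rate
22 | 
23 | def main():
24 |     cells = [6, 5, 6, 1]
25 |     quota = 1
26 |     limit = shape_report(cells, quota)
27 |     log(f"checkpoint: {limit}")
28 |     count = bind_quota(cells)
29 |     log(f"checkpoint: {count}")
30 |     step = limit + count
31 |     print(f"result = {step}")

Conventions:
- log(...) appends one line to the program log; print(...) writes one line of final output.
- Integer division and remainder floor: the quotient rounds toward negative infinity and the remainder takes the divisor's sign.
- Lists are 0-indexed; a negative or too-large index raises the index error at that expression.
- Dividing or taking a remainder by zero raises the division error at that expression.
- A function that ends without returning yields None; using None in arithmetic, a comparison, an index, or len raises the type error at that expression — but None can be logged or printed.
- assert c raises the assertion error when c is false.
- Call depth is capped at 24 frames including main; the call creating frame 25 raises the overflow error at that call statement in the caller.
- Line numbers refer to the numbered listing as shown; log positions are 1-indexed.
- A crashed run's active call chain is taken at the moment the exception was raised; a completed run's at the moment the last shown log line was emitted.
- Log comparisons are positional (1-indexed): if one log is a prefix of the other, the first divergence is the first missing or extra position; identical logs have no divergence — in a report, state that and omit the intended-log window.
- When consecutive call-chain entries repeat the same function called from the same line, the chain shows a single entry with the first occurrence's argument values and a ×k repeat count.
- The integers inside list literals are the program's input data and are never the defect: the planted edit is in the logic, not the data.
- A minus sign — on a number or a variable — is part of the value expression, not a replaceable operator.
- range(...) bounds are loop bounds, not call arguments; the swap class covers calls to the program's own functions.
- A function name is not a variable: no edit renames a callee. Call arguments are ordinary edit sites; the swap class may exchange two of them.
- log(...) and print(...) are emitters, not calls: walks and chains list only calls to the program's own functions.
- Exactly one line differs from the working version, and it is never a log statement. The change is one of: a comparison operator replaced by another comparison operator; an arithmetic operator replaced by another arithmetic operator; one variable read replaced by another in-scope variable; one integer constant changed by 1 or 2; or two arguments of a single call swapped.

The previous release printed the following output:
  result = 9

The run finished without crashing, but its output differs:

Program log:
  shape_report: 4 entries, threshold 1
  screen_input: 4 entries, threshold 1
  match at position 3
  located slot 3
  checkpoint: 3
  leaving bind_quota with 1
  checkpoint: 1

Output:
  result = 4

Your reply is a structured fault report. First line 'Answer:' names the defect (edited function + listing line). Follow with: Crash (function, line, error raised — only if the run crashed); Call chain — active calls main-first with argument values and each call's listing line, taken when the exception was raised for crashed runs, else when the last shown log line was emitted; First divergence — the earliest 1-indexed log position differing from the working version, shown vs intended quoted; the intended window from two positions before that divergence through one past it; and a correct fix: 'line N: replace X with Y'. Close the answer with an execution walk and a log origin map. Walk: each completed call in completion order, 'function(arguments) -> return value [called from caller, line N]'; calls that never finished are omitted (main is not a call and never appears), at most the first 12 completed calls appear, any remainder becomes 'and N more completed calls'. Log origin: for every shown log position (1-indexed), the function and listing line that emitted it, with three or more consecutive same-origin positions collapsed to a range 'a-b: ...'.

Answer: the defect is in bind_quota at line 18.
Key fact: The log first diverges at position 6: the faulty run prints 'leaving bind_quota with 1' where the working version prints 'leaving bind_quota with 6'.
Call chain: main.
First divergence: at position 6 the run shows 'leaving bind_quota with 1' where the working version logs 'leaving bind_quota with 6'.
Intended log window:
  4: located slot 3
  5: checkpoint: 3
  6: leaving bind_quota with 6
  7: checkpoint: 6
Execution walk:
  screen_input([6, 5, 6, 1], 1) -> 3  [called from shape_report, line 10]
  shape_report([6, 5, 6, 1], 1) -> 3  [called from main, line 26]
  bind_quota([6, 5, 6, 1]) -> 1  [called from main, line 28]
Log line origins:
  1: from shape_report, line 9
  2: from screen_input, line 2
  3: from screen_input, line 5
  4: from shape_report, line 11
  5: from main, line 27
  6: from bind_quota, line 20
  7: from main, line 29
A correct fix: line 18: replace `<` with `>`.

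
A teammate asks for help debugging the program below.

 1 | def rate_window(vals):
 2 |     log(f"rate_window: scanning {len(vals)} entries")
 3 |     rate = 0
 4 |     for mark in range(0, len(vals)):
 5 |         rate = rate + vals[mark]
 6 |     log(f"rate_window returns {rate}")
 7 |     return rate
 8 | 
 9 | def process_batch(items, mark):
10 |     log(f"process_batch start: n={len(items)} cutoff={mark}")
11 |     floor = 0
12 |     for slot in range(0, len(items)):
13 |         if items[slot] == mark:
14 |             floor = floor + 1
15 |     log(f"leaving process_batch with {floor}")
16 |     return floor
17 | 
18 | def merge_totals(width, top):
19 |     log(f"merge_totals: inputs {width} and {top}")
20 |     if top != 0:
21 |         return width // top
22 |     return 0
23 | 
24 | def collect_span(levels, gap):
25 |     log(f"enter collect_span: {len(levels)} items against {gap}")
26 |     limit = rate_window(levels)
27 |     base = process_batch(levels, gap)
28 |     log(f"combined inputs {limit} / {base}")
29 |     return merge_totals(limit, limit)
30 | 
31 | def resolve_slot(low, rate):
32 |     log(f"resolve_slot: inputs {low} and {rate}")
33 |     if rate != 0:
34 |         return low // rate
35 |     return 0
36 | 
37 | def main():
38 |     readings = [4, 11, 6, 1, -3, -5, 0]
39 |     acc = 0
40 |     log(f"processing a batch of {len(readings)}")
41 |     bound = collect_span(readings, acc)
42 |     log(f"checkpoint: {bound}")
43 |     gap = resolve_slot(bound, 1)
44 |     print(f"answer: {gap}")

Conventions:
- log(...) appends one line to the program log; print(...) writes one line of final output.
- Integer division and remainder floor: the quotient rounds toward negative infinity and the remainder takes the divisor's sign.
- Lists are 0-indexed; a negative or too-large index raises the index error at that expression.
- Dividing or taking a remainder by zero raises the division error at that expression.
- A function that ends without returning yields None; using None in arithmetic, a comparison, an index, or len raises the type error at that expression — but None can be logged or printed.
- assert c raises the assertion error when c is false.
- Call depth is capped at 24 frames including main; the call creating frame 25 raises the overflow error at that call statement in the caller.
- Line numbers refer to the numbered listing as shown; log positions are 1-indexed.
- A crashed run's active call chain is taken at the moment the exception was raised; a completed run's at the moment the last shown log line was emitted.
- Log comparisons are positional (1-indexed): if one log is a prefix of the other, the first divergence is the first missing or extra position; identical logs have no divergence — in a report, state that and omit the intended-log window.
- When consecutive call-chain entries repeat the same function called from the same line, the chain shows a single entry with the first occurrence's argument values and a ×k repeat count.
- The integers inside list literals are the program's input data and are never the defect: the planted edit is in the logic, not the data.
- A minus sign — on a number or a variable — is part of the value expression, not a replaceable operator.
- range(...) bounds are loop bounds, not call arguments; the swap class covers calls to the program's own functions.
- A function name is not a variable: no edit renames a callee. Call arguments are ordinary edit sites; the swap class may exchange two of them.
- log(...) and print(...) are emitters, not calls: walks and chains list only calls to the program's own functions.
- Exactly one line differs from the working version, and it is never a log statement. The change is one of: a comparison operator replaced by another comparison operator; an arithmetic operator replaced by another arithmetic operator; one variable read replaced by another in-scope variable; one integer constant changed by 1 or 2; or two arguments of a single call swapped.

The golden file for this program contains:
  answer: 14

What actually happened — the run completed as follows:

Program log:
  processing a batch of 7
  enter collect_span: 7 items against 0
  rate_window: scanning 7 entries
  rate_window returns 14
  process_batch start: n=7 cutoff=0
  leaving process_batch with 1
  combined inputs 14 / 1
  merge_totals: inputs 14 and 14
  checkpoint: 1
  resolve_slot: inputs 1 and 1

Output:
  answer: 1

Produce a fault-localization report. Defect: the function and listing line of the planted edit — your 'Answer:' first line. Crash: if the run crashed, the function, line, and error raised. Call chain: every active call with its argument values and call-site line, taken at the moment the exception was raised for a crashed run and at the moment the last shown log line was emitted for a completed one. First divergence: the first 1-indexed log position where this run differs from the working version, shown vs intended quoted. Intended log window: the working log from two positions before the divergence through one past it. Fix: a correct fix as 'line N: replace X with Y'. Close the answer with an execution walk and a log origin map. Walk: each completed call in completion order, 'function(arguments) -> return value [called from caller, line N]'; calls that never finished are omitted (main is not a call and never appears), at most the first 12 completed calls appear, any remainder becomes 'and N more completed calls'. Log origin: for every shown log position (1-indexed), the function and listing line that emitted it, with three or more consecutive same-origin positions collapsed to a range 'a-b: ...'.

Answer: the defect is in collect_span at line 29.
Core observation: Log line 8 is where behavior first shows: 'merge_totals: inputs 14 and 14' appears instead of 'merge_totals: inputs 14 and 1'.
Call chain: main -> resolve_slot(1, 1) (called at line 43).
First divergence: at position 8 the run shows 'merge_totals: inputs 14 and 14' where the working version logs 'merge_totals: inputs 14 and 1'.
Intended log window:
  6: leaving process_batch with 1
  7: combined inputs 14 / 1
  8: merge_totals: inputs 14 and 1
  9: checkpoint: 14
Execution walk:
  rate_window([4, 11, 6, 1, -3, -5, 0]) -> 14  [called from collect_span, line 26]
  process_batch([4, 11, 6, 1, -3, -5, 0], 0) -> 1  [called from collect_span, line 27]
  merge_totals(14, 14) -> 1  [called from collect_span, line 29]
  collect_span([4, 11, 6, 1, -3, -5, 0], 0) -> 1  [called from main, line 41]
  resolve_slot(1, 1) -> 1  [called from main, line 43]
Log origin:
  1: from main, line 40
  2: from collect_span, line 25
  3: from rate_window, line 2
  4: from rate_window, line 6
  5: from process_batch, line 10
  6: from process_batch, line 15
  7: from collect_span, line 28
  8: from merge_totals, line 19
  9: from main, line 42
  10: from resolve_slot, line 32
A correct fix: line 29: replace `merge_totals(limit, limit)` with `merge_totals(limit, base)`.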